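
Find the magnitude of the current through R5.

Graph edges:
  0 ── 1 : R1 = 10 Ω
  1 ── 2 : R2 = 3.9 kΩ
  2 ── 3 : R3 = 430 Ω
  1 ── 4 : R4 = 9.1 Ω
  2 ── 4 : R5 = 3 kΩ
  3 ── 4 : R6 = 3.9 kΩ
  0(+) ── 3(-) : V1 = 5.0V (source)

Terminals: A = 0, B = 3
Nodal analysis, taking node 3 as the 0 V reference.
Source V1 fixes V_0 = 5 V.
KCL at each unknown node (sum of currents leaving = 0; resistances in Ω):
  Node 1: (V_1 - 5)/10 + (V_1 - V_2)/3900 + (V_1 - V_4)/9.1 = 0
  Node 2: (V_2 - V_1)/3900 + (V_2 - 0)/430 + (V_2 - V_4)/3000 = 0
  Node 4: (V_4 - V_1)/9.1 + (V_4 - V_2)/3000 + (V_4 - 0)/3900 = 0
Collecting terms (coefficients in siemens):
  0.2101·V_1 - 0.0002564·V_2 - 0.1099·V_4 = 0.5
  0.002915·V_2 - 0.0002564·V_1 - 0.0003333·V_4 = 0
  0.1105·V_4 - 0.1099·V_1 - 0.0003333·V_2 = 0
Solving these 3 simultaneous equations (Gaussian elimination) gives:
  V_1 = 4.964 V, V_2 = 1.001 V, V_4 = 4.941 V
I_R5 = (V_2 - V_4)/R5 = (1.001 - 4.941)/3000 = -0.001313 A
|I_R5| = 0.001313 A

Final answer: |I_R5| = 0.001313 A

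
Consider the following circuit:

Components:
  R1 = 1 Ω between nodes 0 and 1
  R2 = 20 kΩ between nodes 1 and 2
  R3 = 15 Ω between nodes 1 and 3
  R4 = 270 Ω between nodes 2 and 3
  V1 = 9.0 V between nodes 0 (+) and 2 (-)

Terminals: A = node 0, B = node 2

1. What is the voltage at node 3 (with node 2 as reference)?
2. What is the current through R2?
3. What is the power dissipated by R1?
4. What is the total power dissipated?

Nodal analysis, taking node 2 as the 0 V reference.
Source V1 fixes V_0 = 9 V.
KCL at each unknown node (sum of currents leaving = 0; resistances in Ω):
  Node 1: (V_1 - 9)/1 + (V_1 - 0)/20000 + (V_1 - V_3)/15 = 0
  Node 3: (V_3 - V_1)/15 + (V_3 - 0)/270 = 0
Collecting terms (coefficients in siemens):
  1.067·V_1 - 0.06667·V_3 = 9
  0.07037·V_3 - 0.06667·V_1 = 0
Determinant D = (1.067)(0.07037) - (-0.06667)(-0.06667) = 0.07062
V_1 = [(9)(0.07037) - (-0.06667)(0)]/D = 8.968 V
V_3 = [(1.067)(0) - (9)(-0.06667)]/D = 8.496 V
Part 1:
  Read off the nodal solution: V_3 = 8.496 V
Part 2:
  I_R2 = (V_1 - V_2)/R2 = (8.968 - 0)/20000 = 0.0004484 A
  Magnitude: I_R2 = 0.0004484 A
Part 3:
  I_R1 = (V_0 - V_1)/R1 = (9 - 8.968)/1 = 0.03192 A
  P_R1 = I_R1² × R1 = (0.03192)² × 1 = 0.001019 W
Part 4:
  Power in each resistor, P = (ΔV)²/R:
    P_R1 = (9 - 8.968)²/1 = 0.001019 W
    P_R2 = (8.968 - 0)²/20000 = 0.004021 W
    P_R3 = (8.968 - 8.496)²/15 = 0.01485 W
    P_R4 = (0 - 8.496)²/270 = 0.2673 W
  P_total = P_R1 + P_R2 + P_R3 + P_R4 = 0.2872 W

Final answers:
1. V_3 = 8.496 V
2. I_R2 = 0.0004484 A
3. P_R1 = 0.001019 W
4. P_total = 0.2872 W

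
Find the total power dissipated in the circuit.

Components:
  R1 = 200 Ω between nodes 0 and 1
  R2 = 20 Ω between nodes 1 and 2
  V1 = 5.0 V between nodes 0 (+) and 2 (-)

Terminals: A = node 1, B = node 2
Nodal analysis, taking node 2 as the 0 V reference.
Source V1 fixes V_0 = 5 V.
KCL at each unknown node (sum of currents leaving = 0; resistances in Ω):
  Node 1: (V_1 - 5)/200 + (V_1 - 0)/20 = 0
Collecting terms: 0.055 × V_1 = 0.025  =>  V_1 = 0.4545 V
Power in each resistor, P = (ΔV)²/R:
  P_R1 = (5 - 0.4545)²/200 = 0.1033 W
  P_R2 = (0.4545 - 0)²/20 = 0.01033 W
P_total = P_R1 + P_R2 = 0.1136 W

Final answer: 0.1136 W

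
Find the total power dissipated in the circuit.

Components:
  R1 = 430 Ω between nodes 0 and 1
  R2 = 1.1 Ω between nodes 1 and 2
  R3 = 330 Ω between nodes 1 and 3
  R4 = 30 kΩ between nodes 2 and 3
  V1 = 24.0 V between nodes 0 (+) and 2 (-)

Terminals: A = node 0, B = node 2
Nodal analysis, taking node 2 as the 0 V reference.
Source V1 fixes V_0 = 24 V.
KCL at each unknown node (sum of currents leaving = 0; resistances in Ω):
  Node 1: (V_1 - 24)/430 + (V_1 - 0)/1.1 + (V_1 - V_3)/330 = 0
  Node 3: (V_3 - V_1)/330 + (V_3 - 0)/30000 = 0
Collecting terms (coefficients in siemens):
  0.9144·V_1 - 0.00303·V_3 = 0.05581
  0.003064·V_3 - 0.00303·V_1 = 0
Determinant D = (0.9144)(0.003064) - (-0.00303)(-0.00303) = 0.002792
V_1 = [(0.05581)(0.003064) - (-0.00303)(0)]/D = 0.06124 V
V_3 = [(0.9144)(0) - (0.05581)(-0.00303)]/D = 0.06057 V
Power in each resistor, P = (ΔV)²/R:
  P_R1 = (24 - 0.06124)²/430 = 1.333 W
  P_R2 = (0.06124 - 0)²/1.1 = 0.003409 W
  P_R3 = (0.06124 - 0.06057)²/330 = 0.000000001345 W
  P_R4 = (0 - 0.06057)²/30000 = 0.0000001223 W
P_total = P_R1 + P_R2 + P_R3 + P_R4 = 1.336 W

Final answer: 1.336 W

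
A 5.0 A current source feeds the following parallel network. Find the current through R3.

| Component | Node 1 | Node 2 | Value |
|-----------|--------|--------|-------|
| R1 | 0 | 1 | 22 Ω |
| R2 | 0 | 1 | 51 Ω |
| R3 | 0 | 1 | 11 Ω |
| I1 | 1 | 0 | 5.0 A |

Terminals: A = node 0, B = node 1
All resistors sit directly between nodes 0 and 1, so they are in parallel and share one voltage V; the full source current 5 A splits among them.
1/R_par = 1/22 + 1/51 + 1/11 = 0.156 S  =>  R_par = 6.411 Ω
V = I × R_par = 5 × 6.411 = 32.06 V
I_R3 = V/R3 = 32.06/11 = 2.914 A

Final answer: 2.914 A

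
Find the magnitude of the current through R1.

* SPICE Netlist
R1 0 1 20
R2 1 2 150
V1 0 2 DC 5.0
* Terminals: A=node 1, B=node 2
Nodal analysis, taking node 2 as the 0 V reference.
Source V1 fixes V_0 = 5 V.
KCL at each unknown node (sum of currents leaving = 0; resistances in Ω):
  Node 1: (V_1 - 5)/20 + (V_1 - 0)/150 = 0
Collecting terms: 0.05667 × V_1 = 0.25  =>  V_1 = 4.412 V
I_R1 = (V_0 - V_1)/R1 = (5 - 4.412)/20 = 0.02941 A
|I_R1| = 0.02941 A

Final answer: |I_R1| = 0.02941 A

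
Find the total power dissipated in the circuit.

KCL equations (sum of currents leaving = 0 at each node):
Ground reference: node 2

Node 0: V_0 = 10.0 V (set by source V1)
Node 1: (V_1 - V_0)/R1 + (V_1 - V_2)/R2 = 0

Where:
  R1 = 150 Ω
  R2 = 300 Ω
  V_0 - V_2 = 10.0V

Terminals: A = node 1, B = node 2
Nodal analysis, taking node 2 as the 0 V reference.
Source V1 fixes V_0 = 10 V.
KCL at each unknown node (sum of currents leaving = 0; resistances in Ω):
  Node 1: (V_1 - 10)/150 + (V_1 - 0)/300 = 0
Collecting terms: 0.01 × V_1 = 0.06667  =>  V_1 = 6.667 V
Power in each resistor, P = (ΔV)²/R:
  P_R1 = (10 - 6.667)²/150 = 0.07407 W
  P_R2 = (6.667 - 0)²/300 = 0.1481 W
P_total = P_R1 + P_R2 = 0.2222 W

Final answer: 0.2222 W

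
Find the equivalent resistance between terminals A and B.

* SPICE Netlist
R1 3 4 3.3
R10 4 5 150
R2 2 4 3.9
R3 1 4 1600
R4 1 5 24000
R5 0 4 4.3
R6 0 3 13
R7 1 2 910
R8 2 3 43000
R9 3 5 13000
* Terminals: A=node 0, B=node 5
The network is not a plain series/parallel combination. Inject a 1 A test current into terminal A (node 0) and return it from terminal B (node 5); then R_eq = V_A / (1 A).
Nodal analysis, taking node 5 as the 0 V reference.
Current source I_test pushes 1 A into node 0 and draws it out of node 5.
KCL at each unknown node (sum of currents leaving = 0; resistances in Ω):
  Node 0: (V_0 - V_4)/4.3 + (V_0 - V_3)/13 - 1 = 0
  Node 1: (V_1 - V_4)/1600 + (V_1 - 0)/24000 + (V_1 - V_2)/910 = 0
  Node 2: (V_2 - V_1)/910 + (V_2 - V_4)/3.9 + (V_2 - V_3)/43000 = 0
  Node 3: (V_3 - V_0)/13 + (V_3 - V_2)/43000 + (V_3 - V_4)/3.3 + (V_3 - 0)/13000 = 0
  Node 4: (V_4 - V_0)/4.3 + (V_4 - V_1)/1600 + (V_4 - V_2)/3.9 + (V_4 - V_3)/3.3 + (V_4 - 0)/150 = 0
Collecting terms (coefficients in siemens):
  0.3095·V_0 - 0.07692·V_3 - 0.2326·V_4 = 1
  0.001766·V_1 - 0.001099·V_2 - 0.000625·V_4 = 0
  0.2575·V_2 - 0.001099·V_1 - 0.00002326·V_3 - 0.2564·V_4 = 0
  0.3801·V_3 - 0.07692·V_0 - 0.00002326·V_2 - 0.303·V_4 = 0
  0.7993·V_4 - 0.2326·V_0 - 0.000625·V_1 - 0.2564·V_2 - 0.303·V_3 = 0
Solving these 5 simultaneous equations (Gaussian elimination) gives:
  V_0 = 150.8 V, V_1 = 143.9 V, V_2 = 147.4 V, V_3 = 148 V
  V_4 = 147.4 V
R_eq = V_0 / 1 A = 150.8 Ω

Final answer: 150.8 Ω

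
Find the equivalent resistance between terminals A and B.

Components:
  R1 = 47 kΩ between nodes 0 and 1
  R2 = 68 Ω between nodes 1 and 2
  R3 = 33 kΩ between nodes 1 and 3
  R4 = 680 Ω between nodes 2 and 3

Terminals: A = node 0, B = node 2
Reduce the network between node 0 (A) and node 2 (B) by series/parallel combination:
  Rs1 = R3 + R4 (series, joined only at node 3) = 33000 + 680 = 33680 Ω
  Rp1 = R2 ‖ Rs1 (parallel, both between nodes 1 and 2) = 1/(1/68 + 1/33680) = 67.86 Ω
  Rs2 = R1 + Rp1 (series, joined only at node 1) = 47000 + 67.86 = 47070 Ω
R_eq = 47.07 kΩ

Final answer: 47.07 kΩ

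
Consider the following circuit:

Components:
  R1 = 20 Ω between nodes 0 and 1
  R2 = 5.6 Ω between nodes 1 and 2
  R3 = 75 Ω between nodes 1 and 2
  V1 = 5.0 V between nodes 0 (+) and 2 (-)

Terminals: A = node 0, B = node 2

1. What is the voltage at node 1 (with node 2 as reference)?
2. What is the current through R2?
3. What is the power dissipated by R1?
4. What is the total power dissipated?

Nodal analysis, taking node 2 as the 0 V reference.
Source V1 fixes V_0 = 5 V.
KCL at each unknown node (sum of currents leaving = 0; resistances in Ω):
  Node 1: (V_1 - 5)/20 + (V_1 - 0)/5.6 + (V_1 - 0)/75 = 0
Collecting terms: 0.2419 × V_1 = 0.25  =>  V_1 = 1.033 V
Part 1:
  Read off the nodal solution: V_1 = 1.033 V
Part 2:
  I_R2 = (V_1 - V_2)/R2 = (1.033 - 0)/5.6 = 0.1845 A
  Magnitude: I_R2 = 0.1845 A
Part 3:
  I_R1 = (V_0 - V_1)/R1 = (5 - 1.033)/20 = 0.1983 A
  P_R1 = I_R1² × R1 = (0.1983)² × 20 = 0.7867 W
Part 4:
  Power in each resistor, P = (ΔV)²/R:
    P_R1 = (5 - 1.033)²/20 = 0.7867 W
    P_R2 = (1.033 - 0)²/5.6 = 0.1907 W
    P_R3 = (1.033 - 0)²/75 = 0.01424 W
  P_total = P_R1 + P_R2 + P_R3 = 0.9916 W

Final answers:
1. V_1 = 1.033 V
2. I_R2 = 0.1845 A
3. P_R1 = 0.7867 W
4. P_total = 0.9916 W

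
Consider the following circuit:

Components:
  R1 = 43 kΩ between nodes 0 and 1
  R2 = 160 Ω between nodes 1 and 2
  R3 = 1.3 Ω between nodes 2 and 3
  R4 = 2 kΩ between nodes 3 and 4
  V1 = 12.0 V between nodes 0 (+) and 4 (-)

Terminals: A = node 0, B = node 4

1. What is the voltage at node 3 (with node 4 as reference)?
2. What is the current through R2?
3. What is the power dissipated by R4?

Nodal analysis, taking node 4 as the 0 V reference.
Source V1 fixes V_0 = 12 V.
KCL at each unknown node (sum of currents leaving = 0; resistances in Ω):
  Node 1: (V_1 - 12)/43000 + (V_1 - V_2)/160 = 0
  Node 2: (V_2 - V_1)/160 + (V_2 - V_3)/1.3 = 0
  Node 3: (V_3 - V_2)/1.3 + (V_3 - 0)/2000 = 0
Collecting terms (coefficients in siemens):
  0.006273·V_1 - 0.00625·V_2 = 0.0002791
  0.7755·V_2 - 0.00625·V_1 - 0.7692·V_3 = 0
  0.7697·V_3 - 0.7692·V_2 = 0
Solving these 3 simultaneous equations (Gaussian elimination) gives:
  V_1 = 0.5743 V, V_2 = 0.5318 V, V_3 = 0.5314 V
Part 1:
  Read off the nodal solution: V_3 = 0.5314 V
Part 2:
  I_R2 = (V_1 - V_2)/R2 = (0.5743 - 0.5318)/160 = 0.0002657 A
  Magnitude: I_R2 = 0.0002657 A
Part 3:
  I_R4 = (V_3 - V_4)/R4 = (0.5314 - 0)/2000 = 0.0002657 A
  P_R4 = I_R4² × R4 = (0.0002657)² × 2000 = 0.0001412 W

Final answers:
1. V_3 = 0.5314 V
2. I_R2 = 0.0002657 A
3. P_R4 = 0.0001412 W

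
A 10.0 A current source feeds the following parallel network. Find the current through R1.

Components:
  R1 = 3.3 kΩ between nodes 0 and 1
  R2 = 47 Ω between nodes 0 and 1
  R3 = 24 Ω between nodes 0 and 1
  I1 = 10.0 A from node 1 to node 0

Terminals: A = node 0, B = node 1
All resistors sit directly between nodes 0 and 1, so they are in parallel and share one voltage V; the full source current 10 A splits among them.
1/R_par = 1/3300 + 1/47 + 1/24 = 0.06325 S  =>  R_par = 15.81 Ω
V = I × R_par = 10 × 15.81 = 158.1 V
I_R1 = V/R1 = 158.1/3300 = 0.04791 A

Final answer: 0.04791 A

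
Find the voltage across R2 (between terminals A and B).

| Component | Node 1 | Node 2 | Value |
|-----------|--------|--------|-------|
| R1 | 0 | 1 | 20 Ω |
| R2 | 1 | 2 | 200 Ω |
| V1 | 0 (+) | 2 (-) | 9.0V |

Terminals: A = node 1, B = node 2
R1 and R2 are in series across V1 (node 0 → node 1 → node 2), and the output A–B is taken across R2, so this is a voltage divider.
Series current: I = V1/(R1 + R2) = 9/(20 + 200) = 9/220 = 0.04091 A
V_R2 = I × R2 = V1 × R2/(R1 + R2) = 9 × 200/220 = 8.182 V

Final answer: 8.182 V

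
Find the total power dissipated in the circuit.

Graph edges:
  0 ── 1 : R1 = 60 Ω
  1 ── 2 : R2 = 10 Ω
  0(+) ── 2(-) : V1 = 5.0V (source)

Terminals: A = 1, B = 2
Nodal analysis, taking node 2 as the 0 V reference.
Source V1 fixes V_0 = 5 V.
KCL at each unknown node (sum of currents leaving = 0; resistances in Ω):
  Node 1: (V_1 - 5)/60 + (V_1 - 0)/10 = 0
Collecting terms: 0.1167 × V_1 = 0.08333  =>  V_1 = 0.7143 V
Power in each resistor, P = (ΔV)²/R:
  P_R1 = (5 - 0.7143)²/60 = 0.3061 W
  P_R2 = (0.7143 - 0)²/10 = 0.05102 W
P_total = P_R1 + P_R2 = 0.3571 W

Final answer: 0.3571 W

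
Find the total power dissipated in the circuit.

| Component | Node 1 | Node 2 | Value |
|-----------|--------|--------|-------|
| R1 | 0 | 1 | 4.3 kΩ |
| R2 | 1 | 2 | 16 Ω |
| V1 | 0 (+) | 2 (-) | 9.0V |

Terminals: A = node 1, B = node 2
Nodal analysis, taking node 2 as the 0 V reference.
Source V1 fixes V_0 = 9 V.
KCL at each unknown node (sum of currents leaving = 0; resistances in Ω):
  Node 1: (V_1 - 9)/4300 + (V_1 - 0)/16 = 0
Collecting terms: 0.06273 × V_1 = 0.002093  =>  V_1 = 0.03336 V
Power in each resistor, P = (ΔV)²/R:
  P_R1 = (9 - 0.03336)²/4300 = 0.0187 W
  P_R2 = (0.03336 - 0)²/16 = 0.00006957 W
P_total = P_R1 + P_R2 = 0.01877 W

Final answer: 0.01877 W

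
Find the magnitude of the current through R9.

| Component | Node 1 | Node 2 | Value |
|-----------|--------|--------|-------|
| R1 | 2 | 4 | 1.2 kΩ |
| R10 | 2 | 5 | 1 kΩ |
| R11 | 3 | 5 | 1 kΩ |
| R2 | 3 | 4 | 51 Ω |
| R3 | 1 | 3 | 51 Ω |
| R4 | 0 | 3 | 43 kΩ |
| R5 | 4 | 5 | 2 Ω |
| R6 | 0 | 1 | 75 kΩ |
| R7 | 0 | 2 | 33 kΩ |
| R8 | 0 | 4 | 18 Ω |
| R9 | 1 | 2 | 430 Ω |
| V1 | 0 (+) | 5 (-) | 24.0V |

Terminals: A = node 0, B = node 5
Nodal analysis, taking node 5 as the 0 V reference.
Source V1 fixes V_0 = 24 V.
KCL at each unknown node (sum of currents leaving = 0; resistances in Ω):
  Node 1: (V_1 - V_3)/51 + (V_1 - 24)/75000 + (V_1 - V_2)/430 = 0
  Node 2: (V_2 - V_4)/1200 + (V_2 - 24)/33000 + (V_2 - V_1)/430 + (V_2 - 0)/1000 = 0
  Node 3: (V_3 - V_4)/51 + (V_3 - V_1)/51 + (V_3 - 24)/43000 + (V_3 - 0)/1000 = 0
  Node 4: (V_4 - V_2)/1200 + (V_4 - V_3)/51 + (V_4 - 0)/2 + (V_4 - 24)/18 = 0
Collecting terms (coefficients in siemens):
  0.02195·V_1 - 0.002326·V_2 - 0.01961·V_3 = 0.00032
  0.004189·V_2 - 0.002326·V_1 - 0.0008333·V_4 = 0.0007273
  0.04024·V_3 - 0.01961·V_1 - 0.01961·V_4 = 0.0005581
  0.576·V_4 - 0.0008333·V_2 - 0.01961·V_3 = 1.333
Solving these 4 simultaneous equations (Gaussian elimination) gives:
  V_1 = 2.251 V, V_2 = 1.9 V, V_3 = 2.278 V, V_4 = 2.395 V
I_R9 = (V_1 - V_2)/R9 = (2.251 - 1.9)/430 = 0.000817 A
|I_R9| = 0.000817 A

Final answer: |I_R9| = 0.000817 A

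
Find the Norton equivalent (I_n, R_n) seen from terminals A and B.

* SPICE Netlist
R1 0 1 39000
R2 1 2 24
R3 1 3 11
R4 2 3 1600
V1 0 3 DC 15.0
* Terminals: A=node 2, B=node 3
Find the Thévenin equivalent first; then I_n = V_th/R_th and R_n = R_th.
Step 1 — V_th is the open-circuit voltage V_A - V_B (nothing connected across the terminals).
Nodal analysis, taking node 3 as the 0 V reference.
Source V1 fixes V_0 = 15 V.
KCL at each unknown node (sum of currents leaving = 0; resistances in Ω):
  Node 1: (V_1 - 15)/39000 + (V_1 - V_2)/24 + (V_1 - 0)/11 = 0
  Node 2: (V_2 - V_1)/24 + (V_2 - 0)/1600 = 0
Collecting terms (coefficients in siemens):
  0.1326·V_1 - 0.04167·V_2 = 0.0003846
  0.04229·V_2 - 0.04167·V_1 = 0
Determinant D = (0.1326)(0.04229) - (-0.04167)(-0.04167) = 0.003872
V_1 = [(0.0003846)(0.04229) - (-0.04167)(0)]/D = 0.004201 V
V_2 = [(0.1326)(0) - (0.0003846)(-0.04167)]/D = 0.004139 V
V_th = V_2 - V_3 = 0.004139 - 0 = 0.004139 V
Step 2 — R_th: zero the source — replace V1 by a short circuit (node 3 merges into node 0) — and find the resistance seen between A (node 2) and B (node 0).
Reduce the network between node 2 (A) and node 0 (B) by series/parallel combination:
  Rp1 = R1 ‖ R3 (parallel, both between nodes 0 and 1) = 1/(1/39000 + 1/11) = 11 Ω
  Rs1 = R2 + Rp1 (series, joined only at node 1) = 24 + 11 = 35 Ω
  Rp2 = R4 ‖ Rs1 (parallel, both between nodes 0 and 2) = 1/(1/1600 + 1/35) = 34.25 Ω
R_th = 34.25 Ω
I_n = V_th/R_th = 0.004139/34.25 = 0.0001209 A, and R_n = R_th = 34.25 Ω

Final answer: I_n = 0.0001209 A, R_n = 34.25 Ω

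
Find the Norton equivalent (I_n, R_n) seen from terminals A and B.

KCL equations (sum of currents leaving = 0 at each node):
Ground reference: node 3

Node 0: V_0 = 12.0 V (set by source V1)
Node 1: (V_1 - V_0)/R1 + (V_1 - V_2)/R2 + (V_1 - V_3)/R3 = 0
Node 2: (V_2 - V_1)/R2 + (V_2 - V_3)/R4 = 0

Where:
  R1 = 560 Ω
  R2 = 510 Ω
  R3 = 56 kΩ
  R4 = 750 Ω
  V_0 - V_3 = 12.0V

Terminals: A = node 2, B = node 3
Find the Thévenin equivalent first; then I_n = V_th/R_th and R_n = R_th.
Step 1 — V_th is the open-circuit voltage V_A - V_B (nothing connected across the terminals).
Nodal analysis, taking node 3 as the 0 V reference.
Source V1 fixes V_0 = 12 V.
KCL at each unknown node (sum of currents leaving = 0; resistances in Ω):
  Node 1: (V_1 - 12)/560 + (V_1 - V_2)/510 + (V_1 - 0)/56000 = 0
  Node 2: (V_2 - V_1)/510 + (V_2 - 0)/750 = 0
Collecting terms (coefficients in siemens):
  0.003764·V_1 - 0.001961·V_2 = 0.02143
  0.003294·V_2 - 0.001961·V_1 = 0
Determinant D = (0.003764)(0.003294) - (-0.001961)(-0.001961) = 0.000008556
V_1 = [(0.02143)(0.003294) - (-0.001961)(0)]/D = 8.251 V
V_2 = [(0.003764)(0) - (0.02143)(-0.001961)]/D = 4.911 V
V_th = V_2 - V_3 = 4.911 - 0 = 4.911 V
Step 2 — R_th: zero the source — replace V1 by a short circuit (node 3 merges into node 0) — and find the resistance seen between A (node 2) and B (node 0).
Reduce the network between node 2 (A) and node 0 (B) by series/parallel combination:
  Rp1 = R1 ‖ R3 (parallel, both between nodes 0 and 1) = 1/(1/560 + 1/56000) = 554.5 Ω
  Rs1 = R2 + Rp1 (series, joined only at node 1) = 510 + 554.5 = 1064 Ω
  Rp2 = R4 ‖ Rs1 (parallel, both between nodes 0 and 2) = 1/(1/750 + 1/1064) = 440 Ω
R_th = 440 Ω
I_n = V_th/R_th = 4.911/440 = 0.01116 A, and R_n = R_th = 440 Ω

Final answer: I_n = 0.01116 A, R_n = 440 Ω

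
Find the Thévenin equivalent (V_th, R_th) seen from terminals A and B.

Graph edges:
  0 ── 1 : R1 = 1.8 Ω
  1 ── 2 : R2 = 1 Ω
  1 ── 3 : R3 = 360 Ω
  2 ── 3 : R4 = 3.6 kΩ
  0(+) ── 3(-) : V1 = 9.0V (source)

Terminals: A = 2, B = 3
Step 1 — V_th is the open-circuit voltage V_A - V_B (nothing connected across the terminals).
Nodal analysis, taking node 3 as the 0 V reference.
Source V1 fixes V_0 = 9 V.
KCL at each unknown node (sum of currents leaving = 0; resistances in Ω):
  Node 1: (V_1 - 9)/1.8 + (V_1 - V_2)/1 + (V_1 - 0)/360 = 0
  Node 2: (V_2 - V_1)/1 + (V_2 - 0)/3600 = 0
Collecting terms (coefficients in siemens):
  1.558·V_1 - 1·V_2 = 5
  1·V_2 - 1·V_1 = 0
Determinant D = (1.558)(1) - (-1)(-1) = 0.5588
V_1 = [(5)(1) - (-1)(0)]/D = 8.951 V
V_2 = [(1.558)(0) - (5)(-1)]/D = 8.948 V
V_th = V_2 - V_3 = 8.948 - 0 = 8.948 V
Step 2 — R_th: zero the source — replace V1 by a short circuit (node 3 merges into node 0) — and find the resistance seen between A (node 2) and B (node 0).
Reduce the network between node 2 (A) and node 0 (B) by series/parallel combination:
  Rp1 = R1 ‖ R3 (parallel, both between nodes 0 and 1) = 1/(1/1.8 + 1/360) = 1.791 Ω
  Rs1 = R2 + Rp1 (series, joined only at node 1) = 1 + 1.791 = 2.791 Ω
  Rp2 = R4 ‖ Rs1 (parallel, both between nodes 0 and 2) = 1/(1/3600 + 1/2.791) = 2.789 Ω
R_th = 2.789 Ω

Final answer: V_th = 8.948 V, R_th = 2.789 Ω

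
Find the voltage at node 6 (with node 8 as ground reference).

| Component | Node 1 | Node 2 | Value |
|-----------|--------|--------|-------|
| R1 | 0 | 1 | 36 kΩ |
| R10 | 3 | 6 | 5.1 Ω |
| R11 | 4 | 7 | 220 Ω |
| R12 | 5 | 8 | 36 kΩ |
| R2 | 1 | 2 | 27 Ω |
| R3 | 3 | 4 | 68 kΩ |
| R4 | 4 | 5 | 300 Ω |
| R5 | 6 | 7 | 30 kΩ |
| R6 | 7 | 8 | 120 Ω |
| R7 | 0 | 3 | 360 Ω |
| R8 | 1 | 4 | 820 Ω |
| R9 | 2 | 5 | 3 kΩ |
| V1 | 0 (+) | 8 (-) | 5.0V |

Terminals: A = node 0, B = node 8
Nodal analysis, taking node 8 as the 0 V reference.
Source V1 fixes V_0 = 5 V.
KCL at each unknown node (sum of currents leaving = 0; resistances in Ω):
  Node 1: (V_1 - 5)/36000 + (V_1 - V_2)/27 + (V_1 - V_4)/820 = 0
  Node 2: (V_2 - V_1)/27 + (V_2 - V_5)/3000 = 0
  Node 3: (V_3 - V_4)/68000 + (V_3 - 5)/360 + (V_3 - V_6)/5.1 = 0
  Node 4: (V_4 - V_3)/68000 + (V_4 - V_5)/300 + (V_4 - V_1)/820 + (V_4 - V_7)/220 = 0
  Node 5: (V_5 - V_4)/300 + (V_5 - V_2)/3000 + (V_5 - 0)/36000 = 0
  Node 6: (V_6 - V_7)/30000 + (V_6 - V_3)/5.1 = 0
  Node 7: (V_7 - V_6)/30000 + (V_7 - 0)/120 + (V_7 - V_4)/220 = 0
Collecting terms (coefficients in siemens):
  0.03828·V_1 - 0.03704·V_2 - 0.00122·V_4 = 0.0001389
  0.03737·V_2 - 0.03704·V_1 - 0.0003333·V_5 = 0
  0.1989·V_3 - 0.00001471·V_4 - 0.1961·V_6 = 0.01389
  0.009113·V_4 - 0.00122·V_1 - 0.00001471·V_3 - 0.003333·V_5 - 0.004545·V_7 = 0
  0.003694·V_5 - 0.0003333·V_2 - 0.003333·V_4 = 0
  0.1961·V_6 - 0.1961·V_3 - 0.00003333·V_7 = 0
  0.01291·V_7 - 0.004545·V_4 - 0.00003333·V_6 = 0
Solving these 7 simultaneous equations (Gaussian elimination) gives:
  V_1 = 0.1763 V, V_2 = 0.1755 V, V_3 = 4.916 V, V_4 = 0.08828 V
  V_5 = 0.09549 V, V_6 = 4.915 V, V_7 = 0.04377 V
The requested potential is V_6 = 4.915 V.

Final answer: V_6 = 4.915 V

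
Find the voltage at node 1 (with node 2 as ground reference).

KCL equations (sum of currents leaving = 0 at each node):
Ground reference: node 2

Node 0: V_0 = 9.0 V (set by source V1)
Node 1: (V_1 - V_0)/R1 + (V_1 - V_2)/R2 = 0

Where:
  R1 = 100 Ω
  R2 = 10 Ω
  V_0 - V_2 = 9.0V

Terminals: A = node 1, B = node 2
Nodal analysis, taking node 2 as the 0 V reference.
Source V1 fixes V_0 = 9 V.
KCL at each unknown node (sum of currents leaving = 0; resistances in Ω):
  Node 1: (V_1 - 9)/100 + (V_1 - 0)/10 = 0
Collecting terms: 0.11 × V_1 = 0.09  =>  V_1 = 0.8182 V
The requested potential is V_1 = 0.8182 V.

Final answer: V_1 = 0.8182 V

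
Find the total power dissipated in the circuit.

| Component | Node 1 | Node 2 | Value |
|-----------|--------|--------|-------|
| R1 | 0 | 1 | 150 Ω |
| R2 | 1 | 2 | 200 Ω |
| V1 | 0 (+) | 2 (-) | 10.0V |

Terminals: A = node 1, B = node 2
Nodal analysis, taking node 2 as the 0 V reference.
Source V1 fixes V_0 = 10 V.
KCL at each unknown node (sum of currents leaving = 0; resistances in Ω):
  Node 1: (V_1 - 10)/150 + (V_1 - 0)/200 = 0
Collecting terms: 0.01167 × V_1 = 0.06667  =>  V_1 = 5.714 V
Power in each resistor, P = (ΔV)²/R:
  P_R1 = (10 - 5.714)²/150 = 0.1224 W
  P_R2 = (5.714 - 0)²/200 = 0.1633 W
P_total = P_R1 + P_R2 = 0.2857 W

Final answer: 0.2857 W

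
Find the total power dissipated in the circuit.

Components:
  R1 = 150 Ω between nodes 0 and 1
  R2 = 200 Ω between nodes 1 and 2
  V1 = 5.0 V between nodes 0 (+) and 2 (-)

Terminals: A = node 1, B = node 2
Nodal analysis, taking node 2 as the 0 V reference.
Source V1 fixes V_0 = 5 V.
KCL at each unknown node (sum of currents leaving = 0; resistances in Ω):
  Node 1: (V_1 - 5)/150 + (V_1 - 0)/200 = 0
Collecting terms: 0.01167 × V_1 = 0.03333  =>  V_1 = 2.857 V
Power in each resistor, P = (ΔV)²/R:
  P_R1 = (5 - 2.857)²/150 = 0.03061 W
  P_R2 = (2.857 - 0)²/200 = 0.04082 W
P_total = P_R1 + P_R2 = 0.07143 W

Final answer: 0.07143 W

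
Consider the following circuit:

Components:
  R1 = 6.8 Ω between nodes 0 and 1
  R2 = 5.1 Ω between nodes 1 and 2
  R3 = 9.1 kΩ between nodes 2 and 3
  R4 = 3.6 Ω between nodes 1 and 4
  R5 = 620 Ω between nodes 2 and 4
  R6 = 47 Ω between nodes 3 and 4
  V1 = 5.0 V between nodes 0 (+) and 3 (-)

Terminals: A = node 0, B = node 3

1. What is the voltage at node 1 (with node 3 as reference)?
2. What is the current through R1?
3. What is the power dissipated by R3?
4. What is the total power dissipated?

Nodal analysis, taking node 3 as the 0 V reference.
Source V1 fixes V_0 = 5 V.
KCL at each unknown node (sum of currents leaving = 0; resistances in Ω):
  Node 1: (V_1 - 5)/6.8 + (V_1 - V_2)/5.1 + (V_1 - V_4)/3.6 = 0
  Node 2: (V_2 - V_1)/5.1 + (V_2 - 0)/9100 + (V_2 - V_4)/620 = 0
  Node 4: (V_4 - V_1)/3.6 + (V_4 - V_2)/620 + (V_4 - 0)/47 = 0
Collecting terms (coefficients in siemens):
  0.6209·V_1 - 0.1961·V_2 - 0.2778·V_4 = 0.7353
  0.1978·V_2 - 0.1961·V_1 - 0.001613·V_4 = 0
  0.3007·V_4 - 0.2778·V_1 - 0.001613·V_2 = 0
Solving these 3 simultaneous equations (Gaussian elimination) gives:
  V_1 = 4.405 V, V_2 = 4.4 V, V_4 = 4.093 V
Part 1:
  Read off the nodal solution: V_1 = 4.405 V
Part 2:
  I_R1 = (V_0 - V_1)/R1 = (5 - 4.405)/6.8 = 0.08757 A
  Magnitude: I_R1 = 0.08757 A
Part 3:
  I_R3 = (V_2 - V_3)/R3 = (4.4 - 0)/9100 = 0.0004835 A
  P_R3 = I_R3² × R3 = (0.0004835)² × 9100 = 0.002127 W
Part 4:
  Power in each resistor, P = (ΔV)²/R:
    P_R1 = (5 - 4.405)²/6.8 = 0.05214 W
    P_R2 = (4.405 - 4.4)²/5.1 = 0.00000488 W
    P_R3 = (4.4 - 0)²/9100 = 0.002127 W
    P_R4 = (4.405 - 4.093)²/3.6 = 0.02699 W
    P_R5 = (4.4 - 4.093)²/620 = 0.0001517 W
    P_R6 = (0 - 4.093)²/47 = 0.3564 W
  P_total = P_R1 + P_R2 + P_R3 + P_R4 + P_R5 + P_R6 = 0.4378 W

Final answers:
1. V_1 = 4.405 V
2. I_R1 = 0.08757 A
3. P_R3 = 0.002127 W
4. P_total = 0.4378 W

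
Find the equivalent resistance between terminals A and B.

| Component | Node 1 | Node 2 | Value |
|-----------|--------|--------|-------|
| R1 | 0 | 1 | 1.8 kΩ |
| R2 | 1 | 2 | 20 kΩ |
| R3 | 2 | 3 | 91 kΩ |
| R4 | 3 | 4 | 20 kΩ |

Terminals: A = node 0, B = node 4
Reduce the network between node 0 (A) and node 4 (B) by series/parallel combination:
  Rs1 = R1 + R2 (series, joined only at node 1) = 1800 + 20000 = 21800 Ω
  Rs2 = R3 + Rs1 (series, joined only at node 2) = 91000 + 21800 = 112800 Ω
  Rs3 = R4 + Rs2 (series, joined only at node 3) = 20000 + 112800 = 132800 Ω
R_eq = 132.8 kΩ

Final answer: 132.8 kΩ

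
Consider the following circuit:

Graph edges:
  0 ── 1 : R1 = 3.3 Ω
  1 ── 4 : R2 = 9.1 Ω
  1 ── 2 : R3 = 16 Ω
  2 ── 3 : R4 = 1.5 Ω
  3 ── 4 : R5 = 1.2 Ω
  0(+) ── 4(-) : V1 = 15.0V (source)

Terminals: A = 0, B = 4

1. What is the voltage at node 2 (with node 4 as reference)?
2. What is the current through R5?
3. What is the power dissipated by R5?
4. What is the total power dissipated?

Nodal analysis, taking node 4 as the 0 V reference.
Source V1 fixes V_0 = 15 V.
KCL at each unknown node (sum of currents leaving = 0; resistances in Ω):
  Node 1: (V_1 - 15)/3.3 + (V_1 - 0)/9.1 + (V_1 - V_2)/16 = 0
  Node 2: (V_2 - V_1)/16 + (V_2 - V_3)/1.5 = 0
  Node 3: (V_3 - V_2)/1.5 + (V_3 - 0)/1.2 = 0
Collecting terms (coefficients in siemens):
  0.4754·V_1 - 0.0625·V_2 = 4.545
  0.7292·V_2 - 0.0625·V_1 - 0.6667·V_3 = 0
  1.5·V_3 - 0.6667·V_2 = 0
Solving these 3 simultaneous equations (Gaussian elimination) gives:
  V_1 = 9.746 V, V_2 = 1.407 V, V_3 = 0.6254 V
Part 1:
  Read off the nodal solution: V_2 = 1.407 V
Part 2:
  I_R5 = (V_3 - V_4)/R5 = (0.6254 - 0)/1.2 = 0.5212 A
  Magnitude: I_R5 = 0.5212 A
Part 3:
  I_R5 = (V_3 - V_4)/R5 = (0.6254 - 0)/1.2 = 0.5212 A
  P_R5 = I_R5² × R5 = (0.5212)² × 1.2 = 0.3259 W
Part 4:
  Power in each resistor, P = (ΔV)²/R:
    P_R1 = (15 - 9.746)²/3.3 = 8.365 W
    P_R2 = (9.746 - 0)²/9.1 = 10.44 W
    P_R3 = (9.746 - 1.407)²/16 = 4.346 W
    P_R4 = (1.407 - 0.6254)²/1.5 = 0.4074 W
    P_R5 = (0.6254 - 0)²/1.2 = 0.3259 W
  P_total = P_R1 + P_R2 + P_R3 + P_R4 + P_R5 = 23.88 W

Final answers:
1. V_2 = 1.407 V
2. I_R5 = 0.5212 A
3. P_R5 = 0.3259 W
4. P_total = 23.88 W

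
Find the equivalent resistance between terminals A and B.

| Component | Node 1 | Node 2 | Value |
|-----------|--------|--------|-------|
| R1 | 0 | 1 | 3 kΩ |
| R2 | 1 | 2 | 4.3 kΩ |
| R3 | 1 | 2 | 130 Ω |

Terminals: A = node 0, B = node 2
Reduce the network between node 0 (A) and node 2 (B) by series/parallel combination:
  Rp1 = R2 ‖ R3 (parallel, both between nodes 1 and 2) = 1/(1/4300 + 1/130) = 126.2 Ω
  Rs1 = R1 + Rp1 (series, joined only at node 1) = 3000 + 126.2 = 3126 Ω
R_eq = 3.126 kΩ

Final answer: 3.126 kΩ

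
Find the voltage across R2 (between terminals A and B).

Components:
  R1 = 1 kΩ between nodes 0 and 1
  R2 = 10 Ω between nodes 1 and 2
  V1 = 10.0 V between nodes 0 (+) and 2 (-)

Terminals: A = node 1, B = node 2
R1 and R2 are in series across V1 (node 0 → node 1 → node 2), and the output A–B is taken across R2, so this is a voltage divider.
Series current: I = V1/(R1 + R2) = 10/(1000 + 10) = 10/1010 = 0.009901 A
V_R2 = I × R2 = V1 × R2/(R1 + R2) = 10 × 10/1010 = 0.09901 V

Final answer: 0.09901 V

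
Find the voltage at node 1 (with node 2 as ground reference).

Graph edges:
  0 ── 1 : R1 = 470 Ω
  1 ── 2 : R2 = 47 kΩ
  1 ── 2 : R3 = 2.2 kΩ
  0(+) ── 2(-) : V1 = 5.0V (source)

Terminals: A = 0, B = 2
Nodal analysis, taking node 2 as the 0 V reference.
Source V1 fixes V_0 = 5 V.
KCL at each unknown node (sum of currents leaving = 0; resistances in Ω):
  Node 1: (V_1 - 5)/470 + (V_1 - 0)/47000 + (V_1 - 0)/2200 = 0
Collecting terms: 0.002603 × V_1 = 0.01064  =>  V_1 = 4.086 V
The requested potential is V_1 = 4.086 V.

Final answer: V_1 = 4.086 V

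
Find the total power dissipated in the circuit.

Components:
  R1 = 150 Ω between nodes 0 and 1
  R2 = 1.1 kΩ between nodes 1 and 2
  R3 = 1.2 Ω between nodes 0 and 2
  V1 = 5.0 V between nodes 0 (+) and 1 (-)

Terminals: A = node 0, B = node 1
Nodal analysis, taking node 1 as the 0 V reference.
Source V1 fixes V_0 = 5 V.
KCL at each unknown node (sum of currents leaving = 0; resistances in Ω):
  Node 2: (V_2 - 0)/1100 + (V_2 - 5)/1.2 = 0
Collecting terms: 0.8342 × V_2 = 4.167  =>  V_2 = 4.995 V
Power in each resistor, P = (ΔV)²/R:
  P_R1 = (5 - 0)²/150 = 0.1667 W
  P_R2 = (0 - 4.995)²/1100 = 0.02268 W
  P_R3 = (5 - 4.995)²/1.2 = 0.00002474 W
P_total = P_R1 + P_R2 + P_R3 = 0.1894 W

Final answer: 0.1894 W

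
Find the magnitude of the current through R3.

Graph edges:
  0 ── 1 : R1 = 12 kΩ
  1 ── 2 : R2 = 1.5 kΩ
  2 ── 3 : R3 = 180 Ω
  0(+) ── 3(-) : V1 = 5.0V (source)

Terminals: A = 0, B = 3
Nodal analysis, taking node 3 as the 0 V reference.
Source V1 fixes V_0 = 5 V.
KCL at each unknown node (sum of currents leaving = 0; resistances in Ω):
  Node 1: (V_1 - 5)/12000 + (V_1 - V_2)/1500 = 0
  Node 2: (V_2 - V_1)/1500 + (V_2 - 0)/180 = 0
Collecting terms (coefficients in siemens):
  0.00075·V_1 - 0.0006667·V_2 = 0.0004167
  0.006222·V_2 - 0.0006667·V_1 = 0
Determinant D = (0.00075)(0.006222) - (-0.0006667)(-0.0006667) = 0.000004222
V_1 = [(0.0004167)(0.006222) - (-0.0006667)(0)]/D = 0.614 V
V_2 = [(0.00075)(0) - (0.0004167)(-0.0006667)]/D = 0.06579 V
I_R3 = (V_2 - V_3)/R3 = (0.06579 - 0)/180 = 0.0003655 A
|I_R3| = 0.0003655 A

Final answer: |I_R3| = 0.0003655 A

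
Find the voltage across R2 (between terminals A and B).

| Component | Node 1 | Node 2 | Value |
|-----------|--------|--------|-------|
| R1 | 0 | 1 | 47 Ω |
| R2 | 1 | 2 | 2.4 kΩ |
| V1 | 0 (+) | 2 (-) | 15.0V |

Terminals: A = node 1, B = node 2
R1 and R2 are in series across V1 (node 0 → node 1 → node 2), and the output A–B is taken across R2, so this is a voltage divider.
Series current: I = V1/(R1 + R2) = 15/(47 + 2400) = 15/2447 = 0.00613 A
V_R2 = I × R2 = V1 × R2/(R1 + R2) = 15 × 2400/2447 = 14.71 V

Final answer: 14.71 V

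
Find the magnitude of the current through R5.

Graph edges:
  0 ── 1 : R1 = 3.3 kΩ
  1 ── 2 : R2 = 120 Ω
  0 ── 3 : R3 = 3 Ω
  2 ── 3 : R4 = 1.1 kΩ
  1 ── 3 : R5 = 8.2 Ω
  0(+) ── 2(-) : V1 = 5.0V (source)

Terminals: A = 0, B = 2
Nodal analysis, taking node 2 as the 0 V reference.
Source V1 fixes V_0 = 5 V.
KCL at each unknown node (sum of currents leaving = 0; resistances in Ω):
  Node 1: (V_1 - 5)/3300 + (V_1 - 0)/120 + (V_1 - V_3)/8.2 = 0
  Node 3: (V_3 - 5)/3 + (V_3 - 0)/1100 + (V_3 - V_1)/8.2 = 0
Collecting terms (coefficients in siemens):
  0.1306·V_1 - 0.122·V_3 = 0.001515
  0.4562·V_3 - 0.122·V_1 = 1.667
Determinant D = (0.1306)(0.4562) - (-0.122)(-0.122) = 0.0447
V_1 = [(0.001515)(0.4562) - (-0.122)(1.667)]/D = 4.562 V
V_3 = [(0.1306)(1.667) - (0.001515)(-0.122)]/D = 4.873 V
I_R5 = (V_1 - V_3)/R5 = (4.562 - 4.873)/8.2 = -0.03789 A
|I_R5| = 0.03789 A

Final answer: |I_R5| = 0.03789 A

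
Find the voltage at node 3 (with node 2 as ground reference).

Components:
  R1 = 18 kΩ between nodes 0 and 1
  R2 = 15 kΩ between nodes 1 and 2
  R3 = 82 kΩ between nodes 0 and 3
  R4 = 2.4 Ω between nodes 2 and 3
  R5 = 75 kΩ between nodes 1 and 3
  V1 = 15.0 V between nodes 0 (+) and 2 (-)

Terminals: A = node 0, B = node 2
Nodal analysis, taking node 2 as the 0 V reference.
Source V1 fixes V_0 = 15 V.
KCL at each unknown node (sum of currents leaving = 0; resistances in Ω):
  Node 1: (V_1 - 15)/18000 + (V_1 - 0)/15000 + (V_1 - V_3)/75000 = 0
  Node 3: (V_3 - 15)/82000 + (V_3 - 0)/2.4 + (V_3 - V_1)/75000 = 0
Collecting terms (coefficients in siemens):
  0.0001356·V_1 - 0.00001333·V_3 = 0.0008333
  0.4167·V_3 - 0.00001333·V_1 = 0.0001829
Determinant D = (0.0001356)(0.4167) - (-0.00001333)(-0.00001333) = 0.00005648
V_1 = [(0.0008333)(0.4167) - (-0.00001333)(0.0001829)]/D = 6.148 V
V_3 = [(0.0001356)(0.0001829) - (0.0008333)(-0.00001333)]/D = 0.0006357 V
The requested potential is V_3 = 0.0006357 V.

Final answer: V_3 = 0.0006357 V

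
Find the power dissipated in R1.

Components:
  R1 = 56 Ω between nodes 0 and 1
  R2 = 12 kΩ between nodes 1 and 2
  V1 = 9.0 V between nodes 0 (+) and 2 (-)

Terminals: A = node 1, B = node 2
Nodal analysis, taking node 2 as the 0 V reference.
Source V1 fixes V_0 = 9 V.
KCL at each unknown node (sum of currents leaving = 0; resistances in Ω):
  Node 1: (V_1 - 9)/56 + (V_1 - 0)/12000 = 0
Collecting terms: 0.01794 × V_1 = 0.1607  =>  V_1 = 8.958 V
I_R1 = (V_0 - V_1)/R1 = (9 - 8.958)/56 = 0.0007465 A
P_R1 = I_R1² × R1 = (0.0007465)² × 56 = 0.00003121 W

Final answer: 3.121e-05 W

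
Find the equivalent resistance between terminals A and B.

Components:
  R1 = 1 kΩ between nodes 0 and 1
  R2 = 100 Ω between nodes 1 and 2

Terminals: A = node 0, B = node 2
Reduce the network between node 0 (A) and node 2 (B) by series/parallel combination:
  Rs1 = R1 + R2 (series, joined only at node 1) = 1000 + 100 = 1100 Ω
R_eq = 1.1 kΩ

Final answer: 1.1 kΩ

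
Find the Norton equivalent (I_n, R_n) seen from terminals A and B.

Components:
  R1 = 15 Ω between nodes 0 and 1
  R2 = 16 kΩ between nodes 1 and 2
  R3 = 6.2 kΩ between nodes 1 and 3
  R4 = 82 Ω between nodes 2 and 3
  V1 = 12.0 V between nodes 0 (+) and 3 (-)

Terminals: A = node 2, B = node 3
Find the Thévenin equivalent first; then I_n = V_th/R_th and R_n = R_th.
Step 1 — V_th is the open-circuit voltage V_A - V_B (nothing connected across the terminals).
Nodal analysis, taking node 3 as the 0 V reference.
Source V1 fixes V_0 = 12 V.
KCL at each unknown node (sum of currents leaving = 0; resistances in Ω):
  Node 1: (V_1 - 12)/15 + (V_1 - V_2)/16000 + (V_1 - 0)/6200 = 0
  Node 2: (V_2 - V_1)/16000 + (V_2 - 0)/82 = 0
Collecting terms (coefficients in siemens):
  0.06689·V_1 - 0.0000625·V_2 = 0.8
  0.01226·V_2 - 0.0000625·V_1 = 0
Determinant D = (0.06689)(0.01226) - (-0.0000625)(-0.0000625) = 0.0008199
V_1 = [(0.8)(0.01226) - (-0.0000625)(0)]/D = 11.96 V
V_2 = [(0.06689)(0) - (0.8)(-0.0000625)]/D = 0.06098 V
V_th = V_2 - V_3 = 0.06098 - 0 = 0.06098 V
Step 2 — R_th: zero the source — replace V1 by a short circuit (node 3 merges into node 0) — and find the resistance seen between A (node 2) and B (node 0).
Reduce the network between node 2 (A) and node 0 (B) by series/parallel combination:
  Rp1 = R1 ‖ R3 (parallel, both between nodes 0 and 1) = 1/(1/15 + 1/6200) = 14.96 Ω
  Rs1 = R2 + Rp1 (series, joined only at node 1) = 16000 + 14.96 = 16010 Ω
  Rp2 = R4 ‖ Rs1 (parallel, both between nodes 0 and 2) = 1/(1/82 + 1/16010) = 81.58 Ω
R_th = 81.58 Ω
I_n = V_th/R_th = 0.06098/81.58 = 0.0007475 A, and R_n = R_th = 81.58 Ω

Final answer: I_n = 0.0007475 A, R_n = 81.58 Ω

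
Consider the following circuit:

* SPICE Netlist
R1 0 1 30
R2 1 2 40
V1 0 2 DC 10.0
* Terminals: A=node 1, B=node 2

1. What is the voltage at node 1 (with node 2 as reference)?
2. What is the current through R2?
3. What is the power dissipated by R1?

Nodal analysis, taking node 2 as the 0 V reference.
Source V1 fixes V_0 = 10 V.
KCL at each unknown node (sum of currents leaving = 0; resistances in Ω):
  Node 1: (V_1 - 10)/30 + (V_1 - 0)/40 = 0
Collecting terms: 0.05833 × V_1 = 0.3333  =>  V_1 = 5.714 V
Part 1:
  Read off the nodal solution: V_1 = 5.714 V
Part 2:
  I_R2 = (V_1 - V_2)/R2 = (5.714 - 0)/40 = 0.1429 A
  Magnitude: I_R2 = 0.1429 A
Part 3:
  I_R1 = (V_0 - V_1)/R1 = (10 - 5.714)/30 = 0.1429 A
  P_R1 = I_R1² × R1 = (0.1429)² × 30 = 0.6122 W

Final answers:
1. V_1 = 5.714 V
2. I_R2 = 0.1429 A
3. P_R1 = 0.6122 W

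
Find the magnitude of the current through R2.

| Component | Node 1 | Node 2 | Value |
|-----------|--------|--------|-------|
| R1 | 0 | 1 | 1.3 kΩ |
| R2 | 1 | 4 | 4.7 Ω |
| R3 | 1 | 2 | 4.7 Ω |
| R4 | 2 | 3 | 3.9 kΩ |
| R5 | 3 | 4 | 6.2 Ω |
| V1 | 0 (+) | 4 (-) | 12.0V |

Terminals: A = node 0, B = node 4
Nodal analysis, taking node 4 as the 0 V reference.
Source V1 fixes V_0 = 12 V.
KCL at each unknown node (sum of currents leaving = 0; resistances in Ω):
  Node 1: (V_1 - 12)/1300 + (V_1 - 0)/4.7 + (V_1 - V_2)/4.7 = 0
  Node 2: (V_2 - V_1)/4.7 + (V_2 - V_3)/3900 = 0
  Node 3: (V_3 - V_2)/3900 + (V_3 - 0)/6.2 = 0
Collecting terms (coefficients in siemens):
  0.4263·V_1 - 0.2128·V_2 = 0.009231
  0.213·V_2 - 0.2128·V_1 - 0.0002564·V_3 = 0
  0.1615·V_3 - 0.0002564·V_2 = 0
Solving these 3 simultaneous equations (Gaussian elimination) gives:
  V_1 = 0.04318 V, V_2 = 0.04312 V, V_3 = 0.00006845 V
I_R2 = (V_1 - V_4)/R2 = (0.04318 - 0)/4.7 = 0.009187 A
|I_R2| = 0.009187 A

Final answer: |I_R2| = 0.009187 A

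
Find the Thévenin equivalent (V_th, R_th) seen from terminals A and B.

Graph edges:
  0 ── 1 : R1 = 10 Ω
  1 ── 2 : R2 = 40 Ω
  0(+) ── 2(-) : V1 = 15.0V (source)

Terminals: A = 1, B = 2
Step 1 — V_th is the open-circuit voltage V_A - V_B (nothing connected across the terminals).
Nodal analysis, taking node 2 as the 0 V reference.
Source V1 fixes V_0 = 15 V.
KCL at each unknown node (sum of currents leaving = 0; resistances in Ω):
  Node 1: (V_1 - 15)/10 + (V_1 - 0)/40 = 0
Collecting terms: 0.125 × V_1 = 1.5  =>  V_1 = 12 V
V_th = V_1 - V_2 = 12 - 0 = 12 V
Step 2 — R_th: zero the source — replace V1 by a short circuit (node 2 merges into node 0) — and find the resistance seen between A (node 1) and B (node 0).
Reduce the network between node 1 (A) and node 0 (B) by series/parallel combination:
  Rp1 = R1 ‖ R2 (parallel, both between nodes 0 and 1) = 1/(1/10 + 1/40) = 8 Ω
R_th = 8 Ω

Final answer: V_th = 12 V, R_th = 8 Ω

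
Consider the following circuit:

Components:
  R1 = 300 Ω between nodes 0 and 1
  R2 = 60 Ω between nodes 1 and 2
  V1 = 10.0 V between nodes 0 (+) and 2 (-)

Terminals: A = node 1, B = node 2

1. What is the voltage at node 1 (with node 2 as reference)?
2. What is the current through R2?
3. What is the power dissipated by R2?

Nodal analysis, taking node 2 as the 0 V reference.
Source V1 fixes V_0 = 10 V.
KCL at each unknown node (sum of currents leaving = 0; resistances in Ω):
  Node 1: (V_1 - 10)/300 + (V_1 - 0)/60 = 0
Collecting terms: 0.02 × V_1 = 0.03333  =>  V_1 = 1.667 V
Part 1:
  Read off the nodal solution: V_1 = 1.667 V
Part 2:
  I_R2 = (V_1 - V_2)/R2 = (1.667 - 0)/60 = 0.02778 A
  Magnitude: I_R2 = 0.02778 A
Part 3:
  I_R2 = (V_1 - V_2)/R2 = (1.667 - 0)/60 = 0.02778 A
  P_R2 = I_R2² × R2 = (0.02778)² × 60 = 0.0463 W

Final answers:
1. V_1 = 1.667 V
2. I_R2 = 0.02778 A
3. P_R2 = 0.0463 W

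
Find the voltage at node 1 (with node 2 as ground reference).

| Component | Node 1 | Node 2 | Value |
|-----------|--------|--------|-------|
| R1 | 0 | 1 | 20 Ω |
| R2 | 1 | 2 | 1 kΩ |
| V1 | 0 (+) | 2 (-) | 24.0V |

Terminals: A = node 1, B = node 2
Nodal analysis, taking node 2 as the 0 V reference.
Source V1 fixes V_0 = 24 V.
KCL at each unknown node (sum of currents leaving = 0; resistances in Ω):
  Node 1: (V_1 - 24)/20 + (V_1 - 0)/1000 = 0
Collecting terms: 0.051 × V_1 = 1.2  =>  V_1 = 23.53 V
The requested potential is V_1 = 23.53 V.

Final answer: V_1 = 23.53 V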